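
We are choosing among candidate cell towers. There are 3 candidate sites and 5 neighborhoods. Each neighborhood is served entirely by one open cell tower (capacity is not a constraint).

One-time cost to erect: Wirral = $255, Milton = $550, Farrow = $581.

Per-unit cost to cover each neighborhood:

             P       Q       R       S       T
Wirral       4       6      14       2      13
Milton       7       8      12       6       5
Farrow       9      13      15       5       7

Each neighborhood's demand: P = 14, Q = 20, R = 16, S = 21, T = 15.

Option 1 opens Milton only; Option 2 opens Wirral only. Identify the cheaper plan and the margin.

Option 2 is cheaper by 309.

Option 1: {Milton}: P→Milton 7·14=98, Q→Milton 8·20=160, R→Milton 12·16=192, S→Milton 6·21=126, T→Milton 5·15=75. Service 651; fixed 550; total 1201.
Option 2: {Wirral}: P→Wirral 4·14=56, Q→Wirral 6·20=120, R→Wirral 14·16=224, S→Wirral 2·21=42, T→Wirral 13·15=195. Service 637; fixed 255; total 892.
Difference: |1201 − 892| = 309.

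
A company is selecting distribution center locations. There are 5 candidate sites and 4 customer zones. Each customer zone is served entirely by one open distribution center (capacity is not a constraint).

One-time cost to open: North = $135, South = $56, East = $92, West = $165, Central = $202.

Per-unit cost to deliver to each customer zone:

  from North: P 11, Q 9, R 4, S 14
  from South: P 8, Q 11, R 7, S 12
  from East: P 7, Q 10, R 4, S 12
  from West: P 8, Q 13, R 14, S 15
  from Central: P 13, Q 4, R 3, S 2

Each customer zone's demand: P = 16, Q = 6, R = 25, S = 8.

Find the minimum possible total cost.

Minimum total cost: 460

For any fixed open set, each customer zone goes to its cheapest open site; total = fixed + service.
{East}: P→East 7·16=112, Q→East 10·6=60, R→East 4·25=100, S→East 12·8=96. Service 368; fixed 92; total 460.
{South, Central}: P→South 8·16=128, Q→Central 4·6=24, R→Central 3·25=75, S→Central 2·8=16. Service 243; fixed 258; total 501.
{South, East}: service 368 + fixed 148 = 516
{North, South, East, West, Central}: service 227 + fixed 650 = 877
No other subset beats 460.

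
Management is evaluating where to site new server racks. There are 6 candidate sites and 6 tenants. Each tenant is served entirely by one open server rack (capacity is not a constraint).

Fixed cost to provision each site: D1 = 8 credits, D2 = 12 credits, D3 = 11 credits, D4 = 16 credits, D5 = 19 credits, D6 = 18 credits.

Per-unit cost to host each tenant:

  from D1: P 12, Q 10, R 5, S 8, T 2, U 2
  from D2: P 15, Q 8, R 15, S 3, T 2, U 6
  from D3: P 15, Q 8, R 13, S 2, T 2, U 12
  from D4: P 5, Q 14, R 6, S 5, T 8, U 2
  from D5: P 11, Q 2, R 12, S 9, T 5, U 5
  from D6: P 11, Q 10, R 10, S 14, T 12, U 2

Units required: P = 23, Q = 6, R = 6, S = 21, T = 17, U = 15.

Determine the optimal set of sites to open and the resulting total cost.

Open D3, D4 and D5; minimum total cost 315.

For any fixed open set, each tenant goes to its cheapest open site; total = fixed + service.
{D3, D4, D5}: P→D4 5·23=115, Q→D5 2·6=12, R→D4 6·6=36, S→D3 2·21=42, T→D3 2·17=34, U→D4 2·15=30. Service 269; fixed 46; total 315.
{D1, D3, D4, D5}: P→D4 5·23=115, Q→D5 2·6=12, R→D1 5·6=30, S→D3 2·21=42, T→D1 2·17=34, U→D1 2·15=30. Service 263; fixed 54; total 317.
{D2, D3, D4, D5}: service 269 + fixed 58 = 327
{D1, D2, D3, D4, D5, D6}: service 263 + fixed 84 = 347
No other subset beats 315.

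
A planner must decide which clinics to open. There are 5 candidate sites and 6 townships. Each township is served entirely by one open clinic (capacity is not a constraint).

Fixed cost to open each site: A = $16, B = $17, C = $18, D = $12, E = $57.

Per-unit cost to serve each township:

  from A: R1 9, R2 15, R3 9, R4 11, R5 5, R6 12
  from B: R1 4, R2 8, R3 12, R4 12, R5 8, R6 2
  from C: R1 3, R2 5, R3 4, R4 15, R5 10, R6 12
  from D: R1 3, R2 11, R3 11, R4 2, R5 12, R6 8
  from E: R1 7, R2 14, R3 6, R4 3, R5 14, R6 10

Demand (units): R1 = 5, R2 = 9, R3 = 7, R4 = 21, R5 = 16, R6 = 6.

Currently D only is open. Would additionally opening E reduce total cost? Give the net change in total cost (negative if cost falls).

Current service cost with {D}: 473.
Adding E: each township re-picks its cheapest; new service cost 438, saving 35.
Extra fixed cost: 57. Net change = 57 − 35 = 22.
(Totals: 485 → 507.)

No — net change +22 (cost rises by 22).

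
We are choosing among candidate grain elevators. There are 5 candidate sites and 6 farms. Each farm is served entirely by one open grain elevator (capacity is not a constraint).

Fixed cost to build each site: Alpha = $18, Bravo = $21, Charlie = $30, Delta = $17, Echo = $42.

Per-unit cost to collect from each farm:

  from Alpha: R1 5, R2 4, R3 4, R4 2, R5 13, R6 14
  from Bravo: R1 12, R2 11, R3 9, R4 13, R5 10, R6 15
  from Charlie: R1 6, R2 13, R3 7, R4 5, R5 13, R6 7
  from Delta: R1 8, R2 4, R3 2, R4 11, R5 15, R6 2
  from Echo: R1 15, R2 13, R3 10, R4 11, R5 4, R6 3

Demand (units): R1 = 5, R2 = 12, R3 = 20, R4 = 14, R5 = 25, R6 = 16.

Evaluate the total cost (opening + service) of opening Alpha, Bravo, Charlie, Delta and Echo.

Each farm is assigned to its cheapest site among the open ones.
{Alpha, Bravo, Charlie, Delta, Echo}: R1→Alpha 5·5=25, R2→Alpha 4·12=48, R3→Delta 2·20=40, R4→Alpha 2·14=28, R5→Echo 4·25=100, R6→Delta 2·16=32. Service 273; fixed 128; total 401.

Total cost: 401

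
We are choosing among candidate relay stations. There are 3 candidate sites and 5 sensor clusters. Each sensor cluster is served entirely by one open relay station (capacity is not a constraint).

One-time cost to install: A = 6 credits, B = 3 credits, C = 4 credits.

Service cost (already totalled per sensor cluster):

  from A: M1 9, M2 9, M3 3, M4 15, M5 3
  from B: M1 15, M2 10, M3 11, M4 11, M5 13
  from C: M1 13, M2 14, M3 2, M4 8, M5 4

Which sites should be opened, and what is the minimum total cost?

For any fixed open set, each sensor cluster goes to its cheapest open site; total = fixed + service.
{A, C}: M1→A 9, M2→A 9, M3→C 2, M4→C 8, M5→A 3. Service 31; fixed 10; total 41.
{A, B}: service 35 + fixed 9 = 44
{A, B, C}: service 31 + fixed 13 = 44
{B}: service 60 + fixed 3 = 63
No other subset beats 41.

Open A and C; minimum total cost 41.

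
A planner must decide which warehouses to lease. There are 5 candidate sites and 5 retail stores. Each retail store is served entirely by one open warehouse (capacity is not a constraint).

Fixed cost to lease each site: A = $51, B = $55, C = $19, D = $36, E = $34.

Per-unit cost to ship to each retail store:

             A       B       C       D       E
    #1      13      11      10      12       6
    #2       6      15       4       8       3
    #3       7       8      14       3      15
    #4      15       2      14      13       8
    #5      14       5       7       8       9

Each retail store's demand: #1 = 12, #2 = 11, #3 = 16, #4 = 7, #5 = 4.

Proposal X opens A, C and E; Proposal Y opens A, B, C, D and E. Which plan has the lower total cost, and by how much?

Proposal X: {A, C, E}: #1→E 6·12=72, #2→E 3·11=33, #3→A 7·16=112, #4→E 8·7=56, #5→C 7·4=28. Service 301; fixed 104; total 405.
Proposal Y: {A, B, C, D, E}: #1→E 6·12=72, #2→E 3·11=33, #3→D 3·16=48, #4→B 2·7=14, #5→B 5·4=20. Service 187; fixed 195; total 382.
Difference: |405 − 382| = 23.

Proposal Y is cheaper by 23.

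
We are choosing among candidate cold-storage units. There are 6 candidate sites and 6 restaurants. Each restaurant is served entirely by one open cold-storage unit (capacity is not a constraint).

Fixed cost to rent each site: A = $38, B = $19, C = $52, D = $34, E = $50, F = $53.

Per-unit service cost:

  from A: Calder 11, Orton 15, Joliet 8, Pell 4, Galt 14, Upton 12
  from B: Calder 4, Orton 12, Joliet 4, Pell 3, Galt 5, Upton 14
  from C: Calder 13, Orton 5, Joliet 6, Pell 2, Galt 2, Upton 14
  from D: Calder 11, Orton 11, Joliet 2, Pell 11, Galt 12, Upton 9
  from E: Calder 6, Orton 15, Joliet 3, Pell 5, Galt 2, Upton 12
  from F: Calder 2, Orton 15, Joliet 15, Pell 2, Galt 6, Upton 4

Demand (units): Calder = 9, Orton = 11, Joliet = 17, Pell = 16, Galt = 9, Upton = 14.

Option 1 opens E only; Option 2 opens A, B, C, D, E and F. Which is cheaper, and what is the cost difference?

Option 2 is cheaper by 127.

Option 1: {E}: Calder→E 6·9=54, Orton→E 15·11=165, Joliet→E 3·17=51, Pell→E 5·16=80, Galt→E 2·9=18, Upton→E 12·14=168. Service 536; fixed 50; total 586.
Option 2: {A, B, C, D, E, F}: Calder→F 2·9=18, Orton→C 5·11=55, Joliet→D 2·17=34, Pell→C 2·16=32, Galt→C 2·9=18, Upton→F 4·14=56. Service 213; fixed 246; total 459.
Difference: |586 − 459| = 127.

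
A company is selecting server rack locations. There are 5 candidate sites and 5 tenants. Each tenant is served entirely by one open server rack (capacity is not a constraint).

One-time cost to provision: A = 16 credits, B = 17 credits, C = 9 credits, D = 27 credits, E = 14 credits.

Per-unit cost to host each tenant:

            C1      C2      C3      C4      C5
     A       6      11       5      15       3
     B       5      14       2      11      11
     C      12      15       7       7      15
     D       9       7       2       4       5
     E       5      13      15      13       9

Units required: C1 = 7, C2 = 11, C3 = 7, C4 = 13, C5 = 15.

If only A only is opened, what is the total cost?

Total cost: 454

Each tenant is assigned to its cheapest site among the open ones.
{A}: C1→A 6·7=42, C2→A 11·11=121, C3→A 5·7=35, C4→A 15·13=195, C5→A 3·15=45. Service 438; fixed 16; total 454.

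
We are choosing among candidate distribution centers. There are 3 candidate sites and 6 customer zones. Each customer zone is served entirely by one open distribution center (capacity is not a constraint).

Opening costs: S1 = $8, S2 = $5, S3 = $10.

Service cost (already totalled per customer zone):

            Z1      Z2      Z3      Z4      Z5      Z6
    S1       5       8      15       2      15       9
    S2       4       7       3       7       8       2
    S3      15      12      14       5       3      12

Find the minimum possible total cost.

Minimum total cost: 36

For any fixed open set, each customer zone goes to its cheapest open site; total = fixed + service.
{S2}: Z1→S2 4, Z2→S2 7, Z3→S2 3, Z4→S2 7, Z5→S2 8, Z6→S2 2. Service 31; fixed 5; total 36.
{S1, S2}: Z1→S2 4, Z2→S2 7, Z3→S2 3, Z4→S1 2, Z5→S2 8, Z6→S2 2. Service 26; fixed 13; total 39.
{S2, S3}: service 24 + fixed 15 = 39
{S1, S2, S3}: service 21 + fixed 23 = 44
No other subset beats 36.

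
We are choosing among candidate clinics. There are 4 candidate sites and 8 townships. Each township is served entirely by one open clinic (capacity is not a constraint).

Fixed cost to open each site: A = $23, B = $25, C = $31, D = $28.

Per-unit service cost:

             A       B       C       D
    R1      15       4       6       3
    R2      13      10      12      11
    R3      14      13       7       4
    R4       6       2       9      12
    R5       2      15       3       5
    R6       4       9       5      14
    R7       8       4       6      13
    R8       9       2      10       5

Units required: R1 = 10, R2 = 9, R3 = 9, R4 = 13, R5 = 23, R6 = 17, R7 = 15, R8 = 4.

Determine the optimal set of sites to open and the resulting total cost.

Open A, B and D; minimum total cost 440.

For any fixed open set, each township goes to its cheapest open site; total = fixed + service.
{A, B, D}: R1→D 3·10=30, R2→B 10·9=90, R3→D 4·9=36, R4→B 2·13=26, R5→A 2·23=46, R6→A 4·17=68, R7→B 4·15=60, R8→B 2·4=8. Service 364; fixed 76; total 440.
{A, B, C, D}: service 364 + fixed 107 = 471
{A, B, C}: R1→B 4·10=40, R2→B 10·9=90, R3→C 7·9=63, R4→B 2·13=26, R5→A 2·23=46, R6→A 4·17=68, R7→B 4·15=60, R8→B 2·4=8. Service 401; fixed 79; total 480.
{A}: R1→A 15·10=150, R2→A 13·9=117, R3→A 14·9=126, R4→A 6·13=78, R5→A 2·23=46, R6→A 4·17=68, R7→A 8·15=120, R8→A 9·4=36. Service 741; fixed 23; total 764.
No other subset beats 440.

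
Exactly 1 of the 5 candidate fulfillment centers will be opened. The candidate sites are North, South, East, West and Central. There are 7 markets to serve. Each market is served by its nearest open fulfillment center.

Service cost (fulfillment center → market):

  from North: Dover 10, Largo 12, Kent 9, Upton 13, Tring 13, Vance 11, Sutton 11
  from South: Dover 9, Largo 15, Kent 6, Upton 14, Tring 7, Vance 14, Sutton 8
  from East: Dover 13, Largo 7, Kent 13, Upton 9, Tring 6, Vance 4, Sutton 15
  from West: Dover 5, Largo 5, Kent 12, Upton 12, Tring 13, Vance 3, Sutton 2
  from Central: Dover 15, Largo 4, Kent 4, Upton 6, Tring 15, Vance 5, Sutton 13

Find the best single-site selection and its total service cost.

With exactly 1 open, each market uses its cheapest among the chosen.
{West}: Dover→West 5, Largo→West 5, Kent→West 12, Upton→West 12, Tring→West 13, Vance→West 3, Sutton→West 2. Service cost 52.
{Central}: service cost 62
{East}: service cost 67
Among all 5 size-1 choices, {West} is lowest.

Choose West only; total service cost 52.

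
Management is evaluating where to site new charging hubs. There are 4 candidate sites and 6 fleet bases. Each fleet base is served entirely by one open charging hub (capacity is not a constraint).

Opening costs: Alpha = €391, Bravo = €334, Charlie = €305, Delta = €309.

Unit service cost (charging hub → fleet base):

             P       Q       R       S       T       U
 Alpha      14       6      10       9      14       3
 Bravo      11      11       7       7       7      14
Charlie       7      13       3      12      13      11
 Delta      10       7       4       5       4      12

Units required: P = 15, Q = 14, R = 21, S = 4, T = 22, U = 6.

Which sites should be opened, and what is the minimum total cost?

For any fixed open set, each fleet base goes to its cheapest open site; total = fixed + service.
{Delta}: P→Delta 10·15=150, Q→Delta 7·14=98, R→Delta 4·21=84, S→Delta 5·4=20, T→Delta 4·22=88, U→Delta 12·6=72. Service 512; fixed 309; total 821.
{Charlie, Delta}: service 440 + fixed 614 = 1054
{Charlie}: P→Charlie 7·15=105, Q→Charlie 13·14=182, R→Charlie 3·21=63, S→Charlie 12·4=48, T→Charlie 13·22=286, U→Charlie 11·6=66. Service 750; fixed 305; total 1055.
{Alpha, Bravo, Charlie, Delta}: service 378 + fixed 1339 = 1717
No other subset beats 821.

Open Delta only; minimum total cost 821.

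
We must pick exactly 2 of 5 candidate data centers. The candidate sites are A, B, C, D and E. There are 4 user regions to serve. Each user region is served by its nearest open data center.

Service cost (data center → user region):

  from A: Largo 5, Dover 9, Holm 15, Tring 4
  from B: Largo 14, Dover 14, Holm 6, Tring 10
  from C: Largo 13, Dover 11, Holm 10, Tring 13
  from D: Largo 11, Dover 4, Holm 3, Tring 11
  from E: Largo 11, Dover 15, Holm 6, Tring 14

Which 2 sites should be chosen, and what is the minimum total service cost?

With exactly 2 open, each user region uses its cheapest among the chosen.
{A, D}: Largo→A 5, Dover→D 4, Holm→D 3, Tring→A 4. Service cost 16.
{A, B}: service cost 24
{A, E}: service cost 24
Among all 10 size-2 choices, {A, D} is lowest.

Choose A and D; total service cost 16.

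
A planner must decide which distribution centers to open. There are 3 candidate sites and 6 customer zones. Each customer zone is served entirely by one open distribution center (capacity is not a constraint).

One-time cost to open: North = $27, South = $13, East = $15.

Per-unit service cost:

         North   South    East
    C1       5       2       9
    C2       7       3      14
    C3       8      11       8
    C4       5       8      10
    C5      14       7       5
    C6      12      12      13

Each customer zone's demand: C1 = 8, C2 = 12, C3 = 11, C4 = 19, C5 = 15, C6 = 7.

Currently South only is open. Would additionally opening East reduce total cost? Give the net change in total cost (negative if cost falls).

Current service cost with {South}: 514.
Adding East: each customer zone re-picks its cheapest; new service cost 451, saving 63.
Extra fixed cost: 15. Net change = 15 − 63 = -48.
(Totals: 527 → 479.)

Yes — net change −48 (cost falls by 48).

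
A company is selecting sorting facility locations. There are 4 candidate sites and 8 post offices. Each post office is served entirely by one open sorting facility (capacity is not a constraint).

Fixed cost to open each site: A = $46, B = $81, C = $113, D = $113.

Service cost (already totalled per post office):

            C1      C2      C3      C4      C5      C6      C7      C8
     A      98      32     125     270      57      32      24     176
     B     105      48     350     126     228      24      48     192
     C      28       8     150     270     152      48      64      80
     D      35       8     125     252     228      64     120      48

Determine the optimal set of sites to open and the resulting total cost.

For any fixed open set, each post office goes to its cheapest open site; total = fixed + service.
{A, B, D}: C1→D 35, C2→D 8, C3→A 125, C4→B 126, C5→A 57, C6→B 24, C7→A 24, C8→D 48. Service 447; fixed 240; total 687.
{A, B, C}: C1→C 28, C2→C 8, C3→A 125, C4→B 126, C5→A 57, C6→B 24, C7→A 24, C8→C 80. Service 472; fixed 240; total 712.
{A, D}: service 581 + fixed 159 = 740
{A, B, C, D}: C1→C 28, C2→C 8, C3→A 125, C4→B 126, C5→A 57, C6→B 24, C7→A 24, C8→D 48. Service 440; fixed 353; total 793.
(All 15 nonempty subsets were checked; A, B and D is lowest.)

Open A, B and D; minimum total cost 687.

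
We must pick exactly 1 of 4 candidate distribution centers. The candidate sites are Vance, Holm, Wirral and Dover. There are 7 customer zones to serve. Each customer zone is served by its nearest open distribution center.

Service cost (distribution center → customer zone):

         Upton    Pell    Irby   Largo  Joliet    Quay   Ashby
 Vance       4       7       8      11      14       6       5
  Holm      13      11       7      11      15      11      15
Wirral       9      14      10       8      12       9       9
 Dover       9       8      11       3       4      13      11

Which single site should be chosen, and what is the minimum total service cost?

With exactly 1 open, each customer zone uses its cheapest among the chosen.
{Vance}: Upton→Vance 4, Pell→Vance 7, Irby→Vance 8, Largo→Vance 11, Joliet→Vance 14, Quay→Vance 6, Ashby→Vance 5. Service cost 55.
{Dover}: service cost 59
{Wirral}: service cost 71
Among all 4 size-1 choices, {Vance} is lowest.

Choose Vance only; total service cost 55.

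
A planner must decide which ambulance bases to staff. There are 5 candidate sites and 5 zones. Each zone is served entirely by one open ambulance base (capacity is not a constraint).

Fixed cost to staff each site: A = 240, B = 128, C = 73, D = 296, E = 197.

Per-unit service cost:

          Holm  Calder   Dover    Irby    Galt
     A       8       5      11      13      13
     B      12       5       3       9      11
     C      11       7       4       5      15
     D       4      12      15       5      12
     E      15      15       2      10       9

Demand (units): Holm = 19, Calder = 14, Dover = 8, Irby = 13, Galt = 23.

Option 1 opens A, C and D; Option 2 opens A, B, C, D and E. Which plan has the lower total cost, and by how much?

Option 1 is cheaper by 240.

Option 1: {A, C, D}: Holm→D 4·19=76, Calder→A 5·14=70, Dover→C 4·8=32, Irby→C 5·13=65, Galt→D 12·23=276. Service 519; fixed 609; total 1128.
Option 2: {A, B, C, D, E}: Holm→D 4·19=76, Calder→A 5·14=70, Dover→E 2·8=16, Irby→C 5·13=65, Galt→E 9·23=207. Service 434; fixed 934; total 1368.
Difference: |1128 − 1368| = 240.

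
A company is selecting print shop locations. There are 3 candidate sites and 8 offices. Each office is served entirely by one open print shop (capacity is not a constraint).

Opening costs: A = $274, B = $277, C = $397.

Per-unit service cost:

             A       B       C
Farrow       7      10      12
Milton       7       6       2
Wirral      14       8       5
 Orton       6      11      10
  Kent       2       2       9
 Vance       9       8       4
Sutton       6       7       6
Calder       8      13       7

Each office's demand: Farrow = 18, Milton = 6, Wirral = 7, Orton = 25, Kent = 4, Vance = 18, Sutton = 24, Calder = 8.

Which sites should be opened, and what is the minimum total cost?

Open A only; minimum total cost 1068.

For any fixed open set, each office goes to its cheapest open site; total = fixed + service.
{A}: Farrow→A 7·18=126, Milton→A 7·6=42, Wirral→A 14·7=98, Orton→A 6·25=150, Kent→A 2·4=8, Vance→A 9·18=162, Sutton→A 6·24=144, Calder→A 8·8=64. Service 794; fixed 274; total 1068.
{C}: service 821 + fixed 397 = 1218
{B}: service 971 + fixed 277 = 1248
{A, B, C}: service 603 + fixed 948 = 1551
No other subset beats 1068.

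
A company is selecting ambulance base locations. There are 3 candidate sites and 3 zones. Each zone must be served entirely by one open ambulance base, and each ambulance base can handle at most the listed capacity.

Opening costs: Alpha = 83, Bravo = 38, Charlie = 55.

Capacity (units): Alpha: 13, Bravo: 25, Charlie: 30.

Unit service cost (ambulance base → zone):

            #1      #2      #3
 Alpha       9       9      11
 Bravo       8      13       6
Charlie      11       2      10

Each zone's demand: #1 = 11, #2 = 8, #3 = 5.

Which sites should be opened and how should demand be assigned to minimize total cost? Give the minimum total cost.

Open {Bravo, Charlie}: #1→Bravo 8·11=88, #2→Charlie 2·8=16, #3→Bravo 6·5=30.
Loads: Bravo carries 16/25, Charlie carries 8/30. Service 134; fixed 93; total 227.
Next best feasible plan costs 242.

Minimum total cost: 227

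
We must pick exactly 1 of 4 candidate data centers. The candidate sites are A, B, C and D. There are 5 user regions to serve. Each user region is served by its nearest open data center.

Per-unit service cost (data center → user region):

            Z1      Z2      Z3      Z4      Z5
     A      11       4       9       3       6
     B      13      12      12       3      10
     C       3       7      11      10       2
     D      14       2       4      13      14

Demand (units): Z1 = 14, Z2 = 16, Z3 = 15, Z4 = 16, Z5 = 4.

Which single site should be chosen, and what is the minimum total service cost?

With exactly 1 open, each user region uses its cheapest among the chosen.
{A}: Z1→A 11·14=154, Z2→A 4·16=64, Z3→A 9·15=135, Z4→A 3·16=48, Z5→A 6·4=24. Service cost 425.
{C}: service cost 487
{D}: service cost 552
Among all 4 size-1 choices, {A} is lowest.

Choose A only; total service cost 425.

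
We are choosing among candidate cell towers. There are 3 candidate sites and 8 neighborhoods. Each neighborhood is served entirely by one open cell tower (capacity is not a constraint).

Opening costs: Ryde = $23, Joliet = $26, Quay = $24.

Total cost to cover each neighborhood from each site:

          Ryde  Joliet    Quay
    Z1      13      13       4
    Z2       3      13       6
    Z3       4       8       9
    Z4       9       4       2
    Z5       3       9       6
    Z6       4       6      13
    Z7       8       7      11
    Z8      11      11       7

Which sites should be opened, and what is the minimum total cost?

Open Ryde only; minimum total cost 78.

For any fixed open set, each neighborhood goes to its cheapest open site; total = fixed + service.
{Ryde}: Z1→Ryde 13, Z2→Ryde 3, Z3→Ryde 4, Z4→Ryde 9, Z5→Ryde 3, Z6→Ryde 4, Z7→Ryde 8, Z8→Ryde 11. Service 55; fixed 23; total 78.
{Ryde, Quay}: Z1→Quay 4, Z2→Ryde 3, Z3→Ryde 4, Z4→Quay 2, Z5→Ryde 3, Z6→Ryde 4, Z7→Ryde 8, Z8→Quay 7. Service 35; fixed 47; total 82.
{Quay}: Z1→Quay 4, Z2→Quay 6, Z3→Quay 9, Z4→Quay 2, Z5→Quay 6, Z6→Quay 13, Z7→Quay 11, Z8→Quay 7. Service 58; fixed 24; total 82.
{Ryde, Joliet, Quay}: service 34 + fixed 73 = 107
No other subset beats 78.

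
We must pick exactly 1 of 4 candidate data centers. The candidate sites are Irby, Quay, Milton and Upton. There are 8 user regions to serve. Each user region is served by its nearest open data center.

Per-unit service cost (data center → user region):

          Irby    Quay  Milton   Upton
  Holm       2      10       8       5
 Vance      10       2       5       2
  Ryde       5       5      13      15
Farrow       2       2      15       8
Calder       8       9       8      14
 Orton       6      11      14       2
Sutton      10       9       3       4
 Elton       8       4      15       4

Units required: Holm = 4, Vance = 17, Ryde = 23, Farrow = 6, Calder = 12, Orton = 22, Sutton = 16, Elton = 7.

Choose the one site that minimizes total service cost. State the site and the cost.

With exactly 1 open, each user region uses its cheapest among the chosen.
{Quay}: Holm→Quay 10·4=40, Vance→Quay 2·17=34, Ryde→Quay 5·23=115, Farrow→Quay 2·6=12, Calder→Quay 9·12=108, Orton→Quay 11·22=242, Sutton→Quay 9·16=144, Elton→Quay 4·7=28. Service cost 723.
{Irby}: service cost 749
{Upton}: service cost 751
Among all 4 size-1 choices, {Quay} is lowest.

Choose Quay only; total service cost 723.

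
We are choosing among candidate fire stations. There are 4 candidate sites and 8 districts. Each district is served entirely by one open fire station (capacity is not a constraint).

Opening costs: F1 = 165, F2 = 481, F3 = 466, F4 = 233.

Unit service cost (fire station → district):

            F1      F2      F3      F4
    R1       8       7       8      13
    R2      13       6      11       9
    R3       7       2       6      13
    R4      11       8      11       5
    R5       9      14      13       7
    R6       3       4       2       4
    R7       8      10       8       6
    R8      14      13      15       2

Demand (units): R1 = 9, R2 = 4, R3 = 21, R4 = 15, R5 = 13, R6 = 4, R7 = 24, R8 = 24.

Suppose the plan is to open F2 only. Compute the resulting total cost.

Total cost: 1480

Each district is assigned to its cheapest site among the open ones.
{F2}: R1→F2 7·9=63, R2→F2 6·4=24, R3→F2 2·21=42, R4→F2 8·15=120, R5→F2 14·13=182, R6→F2 4·4=16, R7→F2 10·24=240, R8→F2 13·24=312. Service 999; fixed 481; total 1480.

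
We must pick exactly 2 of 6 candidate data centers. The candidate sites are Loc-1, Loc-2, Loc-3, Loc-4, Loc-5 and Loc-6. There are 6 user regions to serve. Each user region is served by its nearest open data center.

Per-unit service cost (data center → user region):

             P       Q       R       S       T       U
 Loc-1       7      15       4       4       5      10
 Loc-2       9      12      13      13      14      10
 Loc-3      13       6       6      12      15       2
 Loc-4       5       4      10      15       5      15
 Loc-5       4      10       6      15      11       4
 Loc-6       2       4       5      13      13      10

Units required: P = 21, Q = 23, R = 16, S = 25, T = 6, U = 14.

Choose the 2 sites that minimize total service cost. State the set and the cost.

With exactly 2 open, each user region uses its cheapest among the chosen.
{Loc-1, Loc-6}: P→Loc-6 2·21=42, Q→Loc-6 4·23=92, R→Loc-1 4·16=64, S→Loc-1 4·25=100, T→Loc-1 5·6=30, U→Loc-1 10·14=140. Service cost 468.
{Loc-1, Loc-3}: service cost 507
{Loc-1, Loc-4}: service cost 531
Among all 15 size-2 choices, {Loc-1, Loc-6} is lowest.

Choose Loc-1 and Loc-6; total service cost 468.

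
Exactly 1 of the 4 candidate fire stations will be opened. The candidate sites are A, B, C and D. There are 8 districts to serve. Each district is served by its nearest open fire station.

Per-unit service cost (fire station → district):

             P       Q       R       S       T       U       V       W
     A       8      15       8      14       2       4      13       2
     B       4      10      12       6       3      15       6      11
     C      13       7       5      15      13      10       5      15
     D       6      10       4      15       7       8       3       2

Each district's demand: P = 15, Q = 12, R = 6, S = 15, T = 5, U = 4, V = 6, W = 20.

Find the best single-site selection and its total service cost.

Choose D only; total service cost 584.

With exactly 1 open, each district uses its cheapest among the chosen.
{D}: P→D 6·15=90, Q→D 10·12=120, R→D 4·6=24, S→D 15·15=225, T→D 7·5=35, U→D 8·4=32, V→D 3·6=18, W→D 2·20=40. Service cost 584.
{B}: service cost 673
{A}: service cost 702
Among all 4 size-1 choices, {D} is lowest.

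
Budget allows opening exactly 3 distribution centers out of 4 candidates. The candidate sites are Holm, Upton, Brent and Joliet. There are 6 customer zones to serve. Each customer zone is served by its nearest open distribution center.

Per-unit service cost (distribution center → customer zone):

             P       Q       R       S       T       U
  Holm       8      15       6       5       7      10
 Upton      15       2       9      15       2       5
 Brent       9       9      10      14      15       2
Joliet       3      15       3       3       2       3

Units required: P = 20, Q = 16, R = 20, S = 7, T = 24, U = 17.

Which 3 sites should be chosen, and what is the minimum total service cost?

With exactly 3 open, each customer zone uses its cheapest among the chosen.
{Upton, Brent, Joliet}: P→Joliet 3·20=60, Q→Upton 2·16=32, R→Joliet 3·20=60, S→Joliet 3·7=21, T→Upton 2·24=48, U→Brent 2·17=34. Service cost 255.
{Holm, Upton, Joliet}: service cost 272
{Holm, Brent, Joliet}: service cost 367
Among all 4 size-3 choices, {Upton, Brent, Joliet} is lowest.

Choose Upton, Brent and Joliet; total service cost 255.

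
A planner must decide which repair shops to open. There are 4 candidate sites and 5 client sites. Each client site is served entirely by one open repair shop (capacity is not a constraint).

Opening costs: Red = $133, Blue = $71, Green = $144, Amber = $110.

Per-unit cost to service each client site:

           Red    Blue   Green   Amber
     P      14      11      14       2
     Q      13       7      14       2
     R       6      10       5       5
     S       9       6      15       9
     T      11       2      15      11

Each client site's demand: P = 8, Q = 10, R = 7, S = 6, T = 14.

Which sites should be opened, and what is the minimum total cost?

Open Blue and Amber; minimum total cost 316.

For any fixed open set, each client site goes to its cheapest open site; total = fixed + service.
{Blue, Amber}: P→Amber 2·8=16, Q→Amber 2·10=20, R→Amber 5·7=35, S→Blue 6·6=36, T→Blue 2·14=28. Service 135; fixed 181; total 316.
{Blue}: service 292 + fixed 71 = 363
{Amber}: P→Amber 2·8=16, Q→Amber 2·10=20, R→Amber 5·7=35, S→Amber 9·6=54, T→Amber 11·14=154. Service 279; fixed 110; total 389.
{Red, Blue, Green, Amber}: P→Amber 2·8=16, Q→Amber 2·10=20, R→Green 5·7=35, S→Blue 6·6=36, T→Blue 2·14=28. Service 135; fixed 458; total 593.
No other subset beats 316.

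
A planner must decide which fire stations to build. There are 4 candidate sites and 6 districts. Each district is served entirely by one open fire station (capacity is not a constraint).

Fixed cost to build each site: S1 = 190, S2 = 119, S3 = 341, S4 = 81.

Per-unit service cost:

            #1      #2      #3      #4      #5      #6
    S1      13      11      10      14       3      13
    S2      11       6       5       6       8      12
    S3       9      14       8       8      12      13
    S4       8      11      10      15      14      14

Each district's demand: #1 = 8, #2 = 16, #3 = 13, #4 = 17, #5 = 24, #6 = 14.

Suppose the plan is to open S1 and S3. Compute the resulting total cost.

Total cost: 1273

Each district is assigned to its cheapest site among the open ones.
{S1, S3}: #1→S3 9·8=72, #2→S1 11·16=176, #3→S3 8·13=104, #4→S3 8·17=136, #5→S1 3·24=72, #6→S1 13·14=182. Service 742; fixed 531; total 1273.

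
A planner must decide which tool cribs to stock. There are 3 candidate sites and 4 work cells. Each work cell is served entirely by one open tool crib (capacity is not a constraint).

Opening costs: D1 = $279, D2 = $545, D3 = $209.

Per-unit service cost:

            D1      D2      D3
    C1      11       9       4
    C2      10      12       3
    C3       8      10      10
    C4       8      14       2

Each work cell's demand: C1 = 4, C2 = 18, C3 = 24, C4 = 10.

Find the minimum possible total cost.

Minimum total cost: 539

For any fixed open set, each work cell goes to its cheapest open site; total = fixed + service.
{D3}: C1→D3 4·4=16, C2→D3 3·18=54, C3→D3 10·24=240, C4→D3 2·10=20. Service 330; fixed 209; total 539.
{D1, D3}: C1→D3 4·4=16, C2→D3 3·18=54, C3→D1 8·24=192, C4→D3 2·10=20. Service 282; fixed 488; total 770.
{D1}: service 496 + fixed 279 = 775
{D1, D2, D3}: C1→D3 4·4=16, C2→D3 3·18=54, C3→D1 8·24=192, C4→D3 2·10=20. Service 282; fixed 1033; total 1315.
No other subset beats 539.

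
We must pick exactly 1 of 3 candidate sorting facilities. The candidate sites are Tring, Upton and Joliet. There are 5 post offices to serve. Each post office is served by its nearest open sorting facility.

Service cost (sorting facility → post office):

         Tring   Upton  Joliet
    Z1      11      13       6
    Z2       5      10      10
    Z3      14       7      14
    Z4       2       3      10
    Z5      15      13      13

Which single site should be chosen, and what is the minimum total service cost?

With exactly 1 open, each post office uses its cheapest among the chosen.
{Upton}: Z1→Upton 13, Z2→Upton 10, Z3→Upton 7, Z4→Upton 3, Z5→Upton 13. Service cost 46.
{Tring}: service cost 47
{Joliet}: service cost 53
Among all 3 size-1 choices, {Upton} is lowest.

Choose Upton only; total service cost 46.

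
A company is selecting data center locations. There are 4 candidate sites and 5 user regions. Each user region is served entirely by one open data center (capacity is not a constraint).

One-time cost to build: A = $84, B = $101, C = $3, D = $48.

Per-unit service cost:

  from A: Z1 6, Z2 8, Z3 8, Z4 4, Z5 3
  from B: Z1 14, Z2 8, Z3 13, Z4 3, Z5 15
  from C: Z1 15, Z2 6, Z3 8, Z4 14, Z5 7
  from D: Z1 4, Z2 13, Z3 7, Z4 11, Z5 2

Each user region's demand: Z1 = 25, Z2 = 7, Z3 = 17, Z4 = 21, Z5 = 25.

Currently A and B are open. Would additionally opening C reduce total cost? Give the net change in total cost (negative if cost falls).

Yes — net change −11 (cost falls by 11).

Current service cost with {A, B}: 480.
Adding C: each user region re-picks its cheapest; new service cost 466, saving 14.
Extra fixed cost: 3. Net change = 3 − 14 = -11.
(Totals: 665 → 654.)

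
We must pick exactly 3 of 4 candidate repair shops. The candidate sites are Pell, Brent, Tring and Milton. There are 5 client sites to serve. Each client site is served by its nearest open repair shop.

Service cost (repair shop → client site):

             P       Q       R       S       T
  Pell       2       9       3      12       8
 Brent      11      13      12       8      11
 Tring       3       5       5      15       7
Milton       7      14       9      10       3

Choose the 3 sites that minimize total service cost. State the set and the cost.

Choose Pell, Tring and Milton; total service cost 23.

With exactly 3 open, each client site uses its cheapest among the chosen.
{Pell, Tring, Milton}: P→Pell 2, Q→Tring 5, R→Pell 3, S→Milton 10, T→Milton 3. Service cost 23.
{Brent, Tring, Milton}: service cost 24
{Pell, Brent, Tring}: service cost 25
Among all 4 size-3 choices, {Pell, Tring, Milton} is lowest.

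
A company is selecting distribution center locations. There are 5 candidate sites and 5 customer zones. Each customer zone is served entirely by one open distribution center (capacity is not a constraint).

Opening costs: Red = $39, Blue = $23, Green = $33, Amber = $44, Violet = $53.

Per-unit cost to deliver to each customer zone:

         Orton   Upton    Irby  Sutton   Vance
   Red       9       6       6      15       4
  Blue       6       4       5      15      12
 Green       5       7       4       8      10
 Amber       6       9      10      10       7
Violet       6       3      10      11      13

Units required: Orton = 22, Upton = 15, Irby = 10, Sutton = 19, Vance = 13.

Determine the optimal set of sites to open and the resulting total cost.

Open Red, Blue and Green; minimum total cost 509.

For any fixed open set, each customer zone goes to its cheapest open site; total = fixed + service.
{Red, Blue, Green}: Orton→Green 5·22=110, Upton→Blue 4·15=60, Irby→Green 4·10=40, Sutton→Green 8·19=152, Vance→Red 4·13=52. Service 414; fixed 95; total 509.
{Red, Green}: Orton→Green 5·22=110, Upton→Red 6·15=90, Irby→Green 4·10=40, Sutton→Green 8·19=152, Vance→Red 4·13=52. Service 444; fixed 72; total 516.
{Red, Green, Violet}: Orton→Green 5·22=110, Upton→Violet 3·15=45, Irby→Green 4·10=40, Sutton→Green 8·19=152, Vance→Red 4·13=52. Service 399; fixed 125; total 524.
{Red, Blue, Green, Amber, Violet}: Orton→Green 5·22=110, Upton→Violet 3·15=45, Irby→Green 4·10=40, Sutton→Green 8·19=152, Vance→Red 4·13=52. Service 399; fixed 192; total 591.
No other subset beats 509.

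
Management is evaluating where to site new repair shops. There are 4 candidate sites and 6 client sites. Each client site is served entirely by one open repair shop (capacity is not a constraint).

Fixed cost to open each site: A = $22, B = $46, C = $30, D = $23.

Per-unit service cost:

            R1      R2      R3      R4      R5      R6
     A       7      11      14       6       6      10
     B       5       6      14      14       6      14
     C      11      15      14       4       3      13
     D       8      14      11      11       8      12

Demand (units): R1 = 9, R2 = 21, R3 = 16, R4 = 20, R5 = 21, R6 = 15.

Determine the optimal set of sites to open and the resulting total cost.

For any fixed open set, each client site goes to its cheapest open site; total = fixed + service.
{A, B, C, D}: R1→B 5·9=45, R2→B 6·21=126, R3→D 11·16=176, R4→C 4·20=80, R5→C 3·21=63, R6→A 10·15=150. Service 640; fixed 121; total 761.
{B, C, D}: R1→B 5·9=45, R2→B 6·21=126, R3→D 11·16=176, R4→C 4·20=80, R5→C 3·21=63, R6→D 12·15=180. Service 670; fixed 99; total 769.
{A, B, C}: R1→B 5·9=45, R2→B 6·21=126, R3→A 14·16=224, R4→C 4·20=80, R5→C 3·21=63, R6→A 10·15=150. Service 688; fixed 98; total 786.
{A}: service 914 + fixed 22 = 936
(All 15 nonempty subsets were checked; A, B, C and D is lowest.)

Open A, B, C and D; minimum total cost 761.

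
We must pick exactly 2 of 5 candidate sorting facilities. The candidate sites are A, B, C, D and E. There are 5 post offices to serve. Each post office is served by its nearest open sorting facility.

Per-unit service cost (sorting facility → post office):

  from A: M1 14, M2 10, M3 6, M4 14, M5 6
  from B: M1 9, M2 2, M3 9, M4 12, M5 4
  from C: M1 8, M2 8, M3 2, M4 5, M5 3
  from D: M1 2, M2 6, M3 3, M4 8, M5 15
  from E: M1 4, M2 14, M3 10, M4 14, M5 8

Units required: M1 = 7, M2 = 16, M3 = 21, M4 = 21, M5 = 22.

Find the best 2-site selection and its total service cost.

Choose B and C; total service cost 301.

With exactly 2 open, each post office uses its cheapest among the chosen.
{B, C}: M1→C 8·7=56, M2→B 2·16=32, M3→C 2·21=42, M4→C 5·21=105, M5→C 3·22=66. Service cost 301.
{C, D}: service cost 323
{B, D}: service cost 365
Among all 10 size-2 choices, {B, C} is lowest.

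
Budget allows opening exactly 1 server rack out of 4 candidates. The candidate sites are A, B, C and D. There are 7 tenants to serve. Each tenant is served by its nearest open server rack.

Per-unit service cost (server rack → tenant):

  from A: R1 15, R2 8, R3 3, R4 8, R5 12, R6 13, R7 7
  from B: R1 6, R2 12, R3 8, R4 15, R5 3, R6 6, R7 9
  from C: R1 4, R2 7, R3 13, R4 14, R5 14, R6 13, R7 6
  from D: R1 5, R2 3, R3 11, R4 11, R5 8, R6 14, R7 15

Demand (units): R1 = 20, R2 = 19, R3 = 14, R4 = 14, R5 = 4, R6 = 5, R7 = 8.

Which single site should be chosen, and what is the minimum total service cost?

With exactly 1 open, each tenant uses its cheapest among the chosen.
{D}: R1→D 5·20=100, R2→D 3·19=57, R3→D 11·14=154, R4→D 11·14=154, R5→D 8·4=32, R6→D 14·5=70, R7→D 15·8=120. Service cost 687.
{C}: service cost 760
{A}: service cost 775
Among all 4 size-1 choices, {D} is lowest.

Choose D only; total service cost 687.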